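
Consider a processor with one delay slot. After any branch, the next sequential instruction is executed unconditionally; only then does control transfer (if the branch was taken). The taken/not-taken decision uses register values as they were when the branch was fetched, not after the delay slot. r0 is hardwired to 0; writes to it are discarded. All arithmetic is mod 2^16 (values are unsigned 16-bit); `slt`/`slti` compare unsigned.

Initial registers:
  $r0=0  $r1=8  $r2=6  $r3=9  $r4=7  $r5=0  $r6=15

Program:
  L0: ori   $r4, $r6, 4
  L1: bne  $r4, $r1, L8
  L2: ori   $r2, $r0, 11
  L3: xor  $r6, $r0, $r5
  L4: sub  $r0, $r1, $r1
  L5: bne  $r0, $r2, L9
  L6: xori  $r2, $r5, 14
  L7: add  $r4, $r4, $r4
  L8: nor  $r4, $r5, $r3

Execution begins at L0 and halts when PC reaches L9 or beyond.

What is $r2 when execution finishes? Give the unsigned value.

#0 ori   $r4, $r6, 4 ; 0/8/6/9/15/0/15
#1 bne  $r4, $r1, L8 ; 0/8/6/9/15/0/15 ; →target
#2 ori   $r2, $r0, 11 ; 0/8/11/9/15/0/15
#8 nor  $r4, $r5, $r3 ; 0/8/11/9/65526/0/15

11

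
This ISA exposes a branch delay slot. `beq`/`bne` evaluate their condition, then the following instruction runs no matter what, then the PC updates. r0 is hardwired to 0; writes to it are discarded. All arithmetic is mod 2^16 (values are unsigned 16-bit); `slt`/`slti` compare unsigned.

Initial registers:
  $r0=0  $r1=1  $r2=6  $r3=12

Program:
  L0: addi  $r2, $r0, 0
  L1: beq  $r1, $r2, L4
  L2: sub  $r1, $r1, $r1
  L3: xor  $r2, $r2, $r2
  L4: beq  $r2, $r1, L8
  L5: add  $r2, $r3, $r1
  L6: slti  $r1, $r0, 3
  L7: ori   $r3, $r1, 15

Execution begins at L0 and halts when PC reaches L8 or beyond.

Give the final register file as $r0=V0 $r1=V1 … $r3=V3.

$r0=0 $r1=0 $r2=12 $r3=12

  step pc=0: addi  $r2, $r0, 0  regs=(0,1,0,12)
  step pc=1: beq  $r1, $r2, L4  cond=F  regs=(0,1,0,12)
  step pc=2: sub  $r1, $r1, $r1  regs=(0,0,0,12)
  step pc=3: xor  $r2, $r2, $r2  regs=(0,0,0,12)
  step pc=4: beq  $r2, $r1, L8  cond=T  regs=(0,0,0,12)
  step pc=5: add  $r2, $r3, $r1  regs=(0,0,12,12)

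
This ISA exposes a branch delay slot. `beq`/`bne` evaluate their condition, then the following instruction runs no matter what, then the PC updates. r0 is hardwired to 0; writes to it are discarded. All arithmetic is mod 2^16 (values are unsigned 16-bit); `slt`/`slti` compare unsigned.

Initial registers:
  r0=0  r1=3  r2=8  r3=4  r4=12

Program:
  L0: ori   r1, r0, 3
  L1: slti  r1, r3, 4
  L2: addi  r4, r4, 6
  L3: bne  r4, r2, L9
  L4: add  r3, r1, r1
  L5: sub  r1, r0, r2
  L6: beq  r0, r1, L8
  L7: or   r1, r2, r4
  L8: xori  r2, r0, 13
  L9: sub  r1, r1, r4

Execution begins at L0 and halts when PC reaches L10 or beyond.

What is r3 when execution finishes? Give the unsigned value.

[0] ori   r1, r0, 3  →  {r0:0, r1:3, r2:8, r3:4, r4:12}
[1] slti  r1, r3, 4  →  {r0:0, r1:0, r2:8, r3:4, r4:12}
[2] addi  r4, r4, 6  →  {r0:0, r1:0, r2:8, r3:4, r4:18}
[3] bne  r4, r2, L9  →  {r0:0, r1:0, r2:8, r3:4, r4:18}  ⟨branch taken⟩
[4] add  r3, r1, r1  →  {r0:0, r1:0, r2:8, r3:0, r4:18}
[9] sub  r1, r1, r4  →  {r0:0, r1:65518, r2:8, r3:0, r4:18}

0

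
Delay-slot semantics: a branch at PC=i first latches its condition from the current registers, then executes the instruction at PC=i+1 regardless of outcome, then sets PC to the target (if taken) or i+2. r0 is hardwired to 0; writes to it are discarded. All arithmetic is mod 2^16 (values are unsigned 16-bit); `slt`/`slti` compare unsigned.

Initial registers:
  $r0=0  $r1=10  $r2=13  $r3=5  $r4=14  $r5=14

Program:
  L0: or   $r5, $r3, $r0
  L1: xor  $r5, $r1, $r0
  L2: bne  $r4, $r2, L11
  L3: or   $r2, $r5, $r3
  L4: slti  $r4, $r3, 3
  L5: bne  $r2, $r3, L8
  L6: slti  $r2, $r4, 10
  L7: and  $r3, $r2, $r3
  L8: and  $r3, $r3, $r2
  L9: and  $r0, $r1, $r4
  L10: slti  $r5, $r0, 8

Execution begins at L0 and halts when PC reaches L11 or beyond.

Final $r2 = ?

#0 or   $r5, $r3, $r0 ; 0/10/13/5/14/5
#1 xor  $r5, $r1, $r0 ; 0/10/13/5/14/10
#2 bne  $r4, $r2, L11 ; 0/10/13/5/14/10 ; →target
#3 or   $r2, $r5, $r3 ; 0/10/15/5/14/10

15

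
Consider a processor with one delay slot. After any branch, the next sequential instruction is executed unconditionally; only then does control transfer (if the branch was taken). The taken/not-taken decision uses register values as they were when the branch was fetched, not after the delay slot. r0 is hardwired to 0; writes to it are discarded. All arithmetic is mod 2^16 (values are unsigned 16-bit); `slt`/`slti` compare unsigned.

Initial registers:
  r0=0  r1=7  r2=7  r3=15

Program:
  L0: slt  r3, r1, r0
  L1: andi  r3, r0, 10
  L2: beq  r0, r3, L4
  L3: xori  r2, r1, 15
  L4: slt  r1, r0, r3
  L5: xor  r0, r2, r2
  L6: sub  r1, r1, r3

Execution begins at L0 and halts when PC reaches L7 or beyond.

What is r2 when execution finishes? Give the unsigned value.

  step pc=0: slt  r3, r1, r0  regs=(0,7,7,0)
  step pc=1: andi  r3, r0, 10  regs=(0,7,7,0)
  step pc=2: beq  r0, r3, L4  cond=T  regs=(0,7,7,0)
  step pc=3: xori  r2, r1, 15  regs=(0,7,8,0)
  step pc=4: slt  r1, r0, r3  regs=(0,0,8,0)
  step pc=5: xor  r0, r2, r2  regs=(0,0,8,0)
  step pc=6: sub  r1, r1, r3  regs=(0,0,8,0)

8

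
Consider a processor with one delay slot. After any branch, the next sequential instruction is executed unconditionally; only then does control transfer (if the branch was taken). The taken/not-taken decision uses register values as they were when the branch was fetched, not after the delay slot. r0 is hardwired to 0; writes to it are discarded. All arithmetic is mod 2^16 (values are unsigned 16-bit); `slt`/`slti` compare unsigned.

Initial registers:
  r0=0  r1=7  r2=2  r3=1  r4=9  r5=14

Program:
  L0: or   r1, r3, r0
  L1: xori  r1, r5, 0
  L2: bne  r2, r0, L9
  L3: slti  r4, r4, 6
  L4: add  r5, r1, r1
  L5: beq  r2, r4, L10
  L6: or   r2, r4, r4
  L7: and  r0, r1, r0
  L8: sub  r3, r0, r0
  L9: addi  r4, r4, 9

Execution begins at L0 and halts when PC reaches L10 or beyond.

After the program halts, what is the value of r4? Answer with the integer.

PC=0  or   r1, r3, r0        | r0=0 r1=1 r2=2 r3=1 r4=9 r5=14
PC=1  xori  r1, r5, 0        | r0=0 r1=14 r2=2 r3=1 r4=9 r5=14
PC=2  bne  r2, r0, L9        | r0=0 r1=14 r2=2 r3=1 r4=9 r5=14  [TAKEN]
PC=3  slti  r4, r4, 6        | r0=0 r1=14 r2=2 r3=1 r4=0 r5=14
PC=9  addi  r4, r4, 9        | r0=0 r1=14 r2=2 r3=1 r4=9 r5=14

9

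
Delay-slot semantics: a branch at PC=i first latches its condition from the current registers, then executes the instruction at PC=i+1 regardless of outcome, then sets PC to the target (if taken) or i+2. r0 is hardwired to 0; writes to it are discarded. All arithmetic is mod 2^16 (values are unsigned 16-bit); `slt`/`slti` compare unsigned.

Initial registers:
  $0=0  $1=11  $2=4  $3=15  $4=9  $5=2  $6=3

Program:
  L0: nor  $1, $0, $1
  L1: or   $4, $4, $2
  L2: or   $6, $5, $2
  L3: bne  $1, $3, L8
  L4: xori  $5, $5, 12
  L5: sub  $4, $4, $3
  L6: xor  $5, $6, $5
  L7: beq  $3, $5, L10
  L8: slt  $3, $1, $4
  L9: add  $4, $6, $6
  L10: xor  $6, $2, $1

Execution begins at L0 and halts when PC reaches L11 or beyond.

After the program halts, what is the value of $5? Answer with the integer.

14

PC=0  nor  $1, $0, $1        | $0=0 $1=65524 $2=4 $3=15 $4=9 $5=2 $6=3
PC=1  or   $4, $4, $2        | $0=0 $1=65524 $2=4 $3=15 $4=13 $5=2 $6=3
PC=2  or   $6, $5, $2        | $0=0 $1=65524 $2=4 $3=15 $4=13 $5=2 $6=6
PC=3  bne  $1, $3, L8        | $0=0 $1=65524 $2=4 $3=15 $4=13 $5=2 $6=6  [TAKEN]
PC=4  xori  $5, $5, 12       | $0=0 $1=65524 $2=4 $3=15 $4=13 $5=14 $6=6
PC=8  slt  $3, $1, $4        | $0=0 $1=65524 $2=4 $3=0 $4=13 $5=14 $6=6
PC=9  add  $4, $6, $6        | $0=0 $1=65524 $2=4 $3=0 $4=12 $5=14 $6=6
PC=10 xor  $6, $2, $1        | $0=0 $1=65524 $2=4 $3=0 $4=12 $5=14 $6=65520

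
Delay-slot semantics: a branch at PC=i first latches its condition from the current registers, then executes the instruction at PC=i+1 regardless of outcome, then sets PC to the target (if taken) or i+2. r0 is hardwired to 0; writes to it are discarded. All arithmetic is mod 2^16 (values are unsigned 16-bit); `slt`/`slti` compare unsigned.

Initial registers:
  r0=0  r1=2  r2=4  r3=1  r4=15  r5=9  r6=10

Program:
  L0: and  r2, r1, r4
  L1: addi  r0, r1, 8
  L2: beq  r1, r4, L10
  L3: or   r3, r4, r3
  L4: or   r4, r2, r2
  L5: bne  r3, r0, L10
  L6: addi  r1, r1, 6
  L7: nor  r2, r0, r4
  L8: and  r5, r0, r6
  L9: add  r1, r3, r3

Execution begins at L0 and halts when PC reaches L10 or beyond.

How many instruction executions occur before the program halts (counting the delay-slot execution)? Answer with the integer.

  step pc=0: and  r2, r1, r4  regs=(0,2,2,1,15,9,10)
  step pc=1: addi  r0, r1, 8  regs=(0,2,2,1,15,9,10)
  step pc=2: beq  r1, r4, L10  cond=F  regs=(0,2,2,1,15,9,10)
  step pc=3: or   r3, r4, r3  regs=(0,2,2,15,15,9,10)
  step pc=4: or   r4, r2, r2  regs=(0,2,2,15,2,9,10)
  step pc=5: bne  r3, r0, L10  cond=T  regs=(0,2,2,15,2,9,10)
  step pc=6: addi  r1, r1, 6  regs=(0,8,2,15,2,9,10)

7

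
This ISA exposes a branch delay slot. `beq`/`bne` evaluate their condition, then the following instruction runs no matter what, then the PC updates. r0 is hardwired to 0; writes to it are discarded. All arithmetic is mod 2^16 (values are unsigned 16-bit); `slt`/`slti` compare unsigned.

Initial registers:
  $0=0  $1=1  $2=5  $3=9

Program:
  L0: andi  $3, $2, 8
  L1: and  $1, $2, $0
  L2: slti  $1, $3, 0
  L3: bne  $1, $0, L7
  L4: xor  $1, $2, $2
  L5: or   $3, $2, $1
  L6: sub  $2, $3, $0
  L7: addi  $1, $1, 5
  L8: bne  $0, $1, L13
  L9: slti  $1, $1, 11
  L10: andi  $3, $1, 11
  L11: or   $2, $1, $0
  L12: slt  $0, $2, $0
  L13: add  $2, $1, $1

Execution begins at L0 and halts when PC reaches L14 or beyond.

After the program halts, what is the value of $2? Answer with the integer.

  step pc=0: andi  $3, $2, 8  regs=(0,1,5,0)
  step pc=1: and  $1, $2, $0  regs=(0,0,5,0)
  step pc=2: slti  $1, $3, 0  regs=(0,0,5,0)
  step pc=3: bne  $1, $0, L7  cond=F  regs=(0,0,5,0)
  step pc=4: xor  $1, $2, $2  regs=(0,0,5,0)
  step pc=5: or   $3, $2, $1  regs=(0,0,5,5)
  step pc=6: sub  $2, $3, $0  regs=(0,0,5,5)
  step pc=7: addi  $1, $1, 5  regs=(0,5,5,5)
  step pc=8: bne  $0, $1, L13  cond=T  regs=(0,5,5,5)
  step pc=9: slti  $1, $1, 11  regs=(0,1,5,5)
  step pc=13: add  $2, $1, $1  regs=(0,1,2,5)

2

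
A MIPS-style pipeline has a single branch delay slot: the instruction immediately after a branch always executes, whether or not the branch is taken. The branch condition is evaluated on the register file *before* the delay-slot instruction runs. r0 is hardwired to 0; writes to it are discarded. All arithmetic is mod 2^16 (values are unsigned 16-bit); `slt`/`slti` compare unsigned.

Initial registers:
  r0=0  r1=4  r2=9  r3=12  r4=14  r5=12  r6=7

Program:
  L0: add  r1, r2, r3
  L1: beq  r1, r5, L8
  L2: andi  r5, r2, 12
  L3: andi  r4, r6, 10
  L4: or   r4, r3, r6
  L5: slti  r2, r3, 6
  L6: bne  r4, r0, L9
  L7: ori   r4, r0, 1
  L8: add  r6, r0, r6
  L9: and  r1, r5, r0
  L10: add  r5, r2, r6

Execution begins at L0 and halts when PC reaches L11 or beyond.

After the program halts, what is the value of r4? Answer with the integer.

[0] add  r1, r2, r3  →  {r0:0, r1:21, r2:9, r3:12, r4:14, r5:12, r6:7}
[1] beq  r1, r5, L8  →  {r0:0, r1:21, r2:9, r3:12, r4:14, r5:12, r6:7}  ⟨branch fallthrough⟩
[2] andi  r5, r2, 12  →  {r0:0, r1:21, r2:9, r3:12, r4:14, r5:8, r6:7}
[3] andi  r4, r6, 10  →  {r0:0, r1:21, r2:9, r3:12, r4:2, r5:8, r6:7}
[4] or   r4, r3, r6  →  {r0:0, r1:21, r2:9, r3:12, r4:15, r5:8, r6:7}
[5] slti  r2, r3, 6  →  {r0:0, r1:21, r2:0, r3:12, r4:15, r5:8, r6:7}
[6] bne  r4, r0, L9  →  {r0:0, r1:21, r2:0, r3:12, r4:15, r5:8, r6:7}  ⟨branch taken⟩
[7] ori   r4, r0, 1  →  {r0:0, r1:21, r2:0, r3:12, r4:1, r5:8, r6:7}
[9] and  r1, r5, r0  →  {r0:0, r1:0, r2:0, r3:12, r4:1, r5:8, r6:7}
[10] add  r5, r2, r6  →  {r0:0, r1:0, r2:0, r3:12, r4:1, r5:7, r6:7}

1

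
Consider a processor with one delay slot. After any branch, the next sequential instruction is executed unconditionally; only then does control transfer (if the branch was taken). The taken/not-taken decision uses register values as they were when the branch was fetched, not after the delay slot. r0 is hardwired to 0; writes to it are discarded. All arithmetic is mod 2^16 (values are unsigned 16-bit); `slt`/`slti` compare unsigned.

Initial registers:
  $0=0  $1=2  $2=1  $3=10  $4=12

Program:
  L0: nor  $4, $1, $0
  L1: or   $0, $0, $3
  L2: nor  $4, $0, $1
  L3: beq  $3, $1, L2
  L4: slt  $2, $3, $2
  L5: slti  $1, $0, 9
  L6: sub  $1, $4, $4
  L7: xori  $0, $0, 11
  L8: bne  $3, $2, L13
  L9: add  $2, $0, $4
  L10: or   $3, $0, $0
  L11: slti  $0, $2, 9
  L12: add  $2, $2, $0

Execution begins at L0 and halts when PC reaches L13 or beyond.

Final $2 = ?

65533

[0] nor  $4, $1, $0  →  {$0:0, $1:2, $2:1, $3:10, $4:65533}
[1] or   $0, $0, $3  →  {$0:0, $1:2, $2:1, $3:10, $4:65533}
[2] nor  $4, $0, $1  →  {$0:0, $1:2, $2:1, $3:10, $4:65533}
[3] beq  $3, $1, L2  →  {$0:0, $1:2, $2:1, $3:10, $4:65533}  ⟨branch fallthrough⟩
[4] slt  $2, $3, $2  →  {$0:0, $1:2, $2:0, $3:10, $4:65533}
[5] slti  $1, $0, 9  →  {$0:0, $1:1, $2:0, $3:10, $4:65533}
[6] sub  $1, $4, $4  →  {$0:0, $1:0, $2:0, $3:10, $4:65533}
[7] xori  $0, $0, 11  →  {$0:0, $1:0, $2:0, $3:10, $4:65533}
[8] bne  $3, $2, L13  →  {$0:0, $1:0, $2:0, $3:10, $4:65533}  ⟨branch taken⟩
[9] add  $2, $0, $4  →  {$0:0, $1:0, $2:65533, $3:10, $4:65533}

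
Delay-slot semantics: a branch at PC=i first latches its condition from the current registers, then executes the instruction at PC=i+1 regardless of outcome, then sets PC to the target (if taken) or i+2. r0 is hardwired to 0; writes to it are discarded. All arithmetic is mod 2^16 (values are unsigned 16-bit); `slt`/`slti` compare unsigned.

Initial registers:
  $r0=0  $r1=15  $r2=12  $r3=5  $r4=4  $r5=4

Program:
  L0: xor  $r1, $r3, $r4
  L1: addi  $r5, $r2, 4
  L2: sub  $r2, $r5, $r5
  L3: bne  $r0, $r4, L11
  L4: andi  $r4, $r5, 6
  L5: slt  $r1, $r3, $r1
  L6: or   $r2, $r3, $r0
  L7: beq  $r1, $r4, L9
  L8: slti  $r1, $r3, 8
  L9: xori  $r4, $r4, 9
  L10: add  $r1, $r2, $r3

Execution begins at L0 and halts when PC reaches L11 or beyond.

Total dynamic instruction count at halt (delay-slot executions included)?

5

PC=0  xor  $r1, $r3, $r4     | $r0=0 $r1=1 $r2=12 $r3=5 $r4=4 $r5=4
PC=1  addi  $r5, $r2, 4      | $r0=0 $r1=1 $r2=12 $r3=5 $r4=4 $r5=16
PC=2  sub  $r2, $r5, $r5     | $r0=0 $r1=1 $r2=0 $r3=5 $r4=4 $r5=16
PC=3  bne  $r0, $r4, L11     | $r0=0 $r1=1 $r2=0 $r3=5 $r4=4 $r5=16  [TAKEN]
PC=4  andi  $r4, $r5, 6      | $r0=0 $r1=1 $r2=0 $r3=5 $r4=0 $r5=16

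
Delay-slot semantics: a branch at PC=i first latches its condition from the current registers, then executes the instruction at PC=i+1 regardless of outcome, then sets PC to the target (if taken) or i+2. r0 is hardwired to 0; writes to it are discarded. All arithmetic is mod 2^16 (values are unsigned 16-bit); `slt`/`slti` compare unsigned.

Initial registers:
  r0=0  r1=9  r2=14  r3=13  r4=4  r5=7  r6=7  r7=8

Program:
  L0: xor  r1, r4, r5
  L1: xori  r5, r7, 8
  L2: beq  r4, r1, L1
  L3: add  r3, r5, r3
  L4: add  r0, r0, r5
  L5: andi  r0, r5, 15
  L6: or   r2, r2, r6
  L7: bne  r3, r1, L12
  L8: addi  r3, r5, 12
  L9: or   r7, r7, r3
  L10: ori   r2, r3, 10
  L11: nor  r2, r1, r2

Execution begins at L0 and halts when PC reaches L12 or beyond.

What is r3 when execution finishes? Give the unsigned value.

#0 xor  r1, r4, r5 ; 0/3/14/13/4/7/7/8
#1 xori  r5, r7, 8 ; 0/3/14/13/4/0/7/8
#2 beq  r4, r1, L1 ; 0/3/14/13/4/0/7/8 ; →fallthru
#3 add  r3, r5, r3 ; 0/3/14/13/4/0/7/8
#4 add  r0, r0, r5 ; 0/3/14/13/4/0/7/8
#5 andi  r0, r5, 15 ; 0/3/14/13/4/0/7/8
#6 or   r2, r2, r6 ; 0/3/15/13/4/0/7/8
#7 bne  r3, r1, L12 ; 0/3/15/13/4/0/7/8 ; →target
#8 addi  r3, r5, 12 ; 0/3/15/12/4/0/7/8

12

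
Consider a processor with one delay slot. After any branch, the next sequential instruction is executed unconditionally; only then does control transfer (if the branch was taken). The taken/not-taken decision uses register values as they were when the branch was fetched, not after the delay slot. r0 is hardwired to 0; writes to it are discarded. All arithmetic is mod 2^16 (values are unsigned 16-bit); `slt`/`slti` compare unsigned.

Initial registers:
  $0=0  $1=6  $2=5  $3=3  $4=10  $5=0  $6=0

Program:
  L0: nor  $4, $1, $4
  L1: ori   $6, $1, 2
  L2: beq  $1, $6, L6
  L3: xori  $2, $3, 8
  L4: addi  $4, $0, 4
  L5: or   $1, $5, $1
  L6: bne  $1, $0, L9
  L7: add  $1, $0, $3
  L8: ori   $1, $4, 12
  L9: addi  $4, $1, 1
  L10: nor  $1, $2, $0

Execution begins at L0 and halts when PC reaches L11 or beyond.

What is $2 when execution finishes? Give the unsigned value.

11

  step pc=0: nor  $4, $1, $4  regs=(0,6,5,3,65521,0,0)
  step pc=1: ori   $6, $1, 2  regs=(0,6,5,3,65521,0,6)
  step pc=2: beq  $1, $6, L6  cond=T  regs=(0,6,5,3,65521,0,6)
  step pc=3: xori  $2, $3, 8  regs=(0,6,11,3,65521,0,6)
  step pc=6: bne  $1, $0, L9  cond=T  regs=(0,6,11,3,65521,0,6)
  step pc=7: add  $1, $0, $3  regs=(0,3,11,3,65521,0,6)
  step pc=9: addi  $4, $1, 1  regs=(0,3,11,3,4,0,6)
  step pc=10: nor  $1, $2, $0  regs=(0,65524,11,3,4,0,6)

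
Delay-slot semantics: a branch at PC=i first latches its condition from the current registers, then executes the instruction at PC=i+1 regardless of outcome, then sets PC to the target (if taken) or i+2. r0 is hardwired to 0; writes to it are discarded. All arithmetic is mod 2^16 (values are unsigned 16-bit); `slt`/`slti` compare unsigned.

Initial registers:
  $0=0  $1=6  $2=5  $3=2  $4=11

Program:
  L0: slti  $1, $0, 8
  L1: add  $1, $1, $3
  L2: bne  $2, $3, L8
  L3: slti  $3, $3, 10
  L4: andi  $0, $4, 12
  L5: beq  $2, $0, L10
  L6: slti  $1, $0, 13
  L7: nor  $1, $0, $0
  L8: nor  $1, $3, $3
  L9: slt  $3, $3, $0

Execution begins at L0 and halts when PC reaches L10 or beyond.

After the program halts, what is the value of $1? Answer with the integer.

65534

[0] slti  $1, $0, 8  →  {$0:0, $1:1, $2:5, $3:2, $4:11}
[1] add  $1, $1, $3  →  {$0:0, $1:3, $2:5, $3:2, $4:11}
[2] bne  $2, $3, L8  →  {$0:0, $1:3, $2:5, $3:2, $4:11}  ⟨branch taken⟩
[3] slti  $3, $3, 10  →  {$0:0, $1:3, $2:5, $3:1, $4:11}
[8] nor  $1, $3, $3  →  {$0:0, $1:65534, $2:5, $3:1, $4:11}
[9] slt  $3, $3, $0  →  {$0:0, $1:65534, $2:5, $3:0, $4:11}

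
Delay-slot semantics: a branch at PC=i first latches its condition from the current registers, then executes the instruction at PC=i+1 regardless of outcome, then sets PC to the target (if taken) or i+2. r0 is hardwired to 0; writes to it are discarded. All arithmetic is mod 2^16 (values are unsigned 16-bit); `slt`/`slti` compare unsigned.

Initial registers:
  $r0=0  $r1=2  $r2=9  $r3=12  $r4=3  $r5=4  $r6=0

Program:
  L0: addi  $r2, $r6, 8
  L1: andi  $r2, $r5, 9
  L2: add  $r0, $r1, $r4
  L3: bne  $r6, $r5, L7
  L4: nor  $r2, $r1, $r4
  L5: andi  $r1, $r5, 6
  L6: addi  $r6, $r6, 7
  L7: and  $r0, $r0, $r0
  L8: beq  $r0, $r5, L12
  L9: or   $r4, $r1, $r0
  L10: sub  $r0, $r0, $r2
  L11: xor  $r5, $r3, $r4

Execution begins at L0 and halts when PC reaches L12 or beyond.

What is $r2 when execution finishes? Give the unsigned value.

65532

PC=0  addi  $r2, $r6, 8      | $r0=0 $r1=2 $r2=8 $r3=12 $r4=3 $r5=4 $r6=0
PC=1  andi  $r2, $r5, 9      | $r0=0 $r1=2 $r2=0 $r3=12 $r4=3 $r5=4 $r6=0
PC=2  add  $r0, $r1, $r4     | $r0=0 $r1=2 $r2=0 $r3=12 $r4=3 $r5=4 $r6=0
PC=3  bne  $r6, $r5, L7      | $r0=0 $r1=2 $r2=0 $r3=12 $r4=3 $r5=4 $r6=0  [TAKEN]
PC=4  nor  $r2, $r1, $r4     | $r0=0 $r1=2 $r2=65532 $r3=12 $r4=3 $r5=4 $r6=0
PC=7  and  $r0, $r0, $r0     | $r0=0 $r1=2 $r2=65532 $r3=12 $r4=3 $r5=4 $r6=0
PC=8  beq  $r0, $r5, L12     | $r0=0 $r1=2 $r2=65532 $r3=12 $r4=3 $r5=4 $r6=0  [not taken]
PC=9  or   $r4, $r1, $r0     | $r0=0 $r1=2 $r2=65532 $r3=12 $r4=2 $r5=4 $r6=0
PC=10 sub  $r0, $r0, $r2     | $r0=0 $r1=2 $r2=65532 $r3=12 $r4=2 $r5=4 $r6=0
PC=11 xor  $r5, $r3, $r4     | $r0=0 $r1=2 $r2=65532 $r3=12 $r4=2 $r5=14 $r6=0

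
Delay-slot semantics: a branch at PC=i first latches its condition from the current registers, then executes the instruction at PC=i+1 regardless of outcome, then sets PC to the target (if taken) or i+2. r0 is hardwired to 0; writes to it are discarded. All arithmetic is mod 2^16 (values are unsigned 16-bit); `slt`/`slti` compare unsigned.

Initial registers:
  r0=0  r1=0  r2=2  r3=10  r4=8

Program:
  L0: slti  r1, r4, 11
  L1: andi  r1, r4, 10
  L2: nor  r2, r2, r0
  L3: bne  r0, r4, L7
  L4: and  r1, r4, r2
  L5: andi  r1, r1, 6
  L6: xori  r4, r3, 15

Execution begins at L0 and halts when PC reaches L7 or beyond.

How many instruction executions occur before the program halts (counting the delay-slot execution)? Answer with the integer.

5

[0] slti  r1, r4, 11  →  {r0:0, r1:1, r2:2, r3:10, r4:8}
[1] andi  r1, r4, 10  →  {r0:0, r1:8, r2:2, r3:10, r4:8}
[2] nor  r2, r2, r0  →  {r0:0, r1:8, r2:65533, r3:10, r4:8}
[3] bne  r0, r4, L7  →  {r0:0, r1:8, r2:65533, r3:10, r4:8}  ⟨branch taken⟩
[4] and  r1, r4, r2  →  {r0:0, r1:8, r2:65533, r3:10, r4:8}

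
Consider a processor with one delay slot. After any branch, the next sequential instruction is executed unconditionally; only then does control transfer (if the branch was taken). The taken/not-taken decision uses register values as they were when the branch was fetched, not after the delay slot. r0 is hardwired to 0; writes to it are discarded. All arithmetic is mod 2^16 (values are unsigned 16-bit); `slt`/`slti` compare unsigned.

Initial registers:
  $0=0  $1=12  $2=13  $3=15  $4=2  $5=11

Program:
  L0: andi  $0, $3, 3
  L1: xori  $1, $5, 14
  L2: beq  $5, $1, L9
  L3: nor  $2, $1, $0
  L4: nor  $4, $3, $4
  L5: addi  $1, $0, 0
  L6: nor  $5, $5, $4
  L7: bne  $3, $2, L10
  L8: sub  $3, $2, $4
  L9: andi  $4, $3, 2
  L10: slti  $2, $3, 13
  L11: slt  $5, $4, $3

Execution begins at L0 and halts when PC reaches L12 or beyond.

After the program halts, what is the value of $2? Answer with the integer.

  step pc=0: andi  $0, $3, 3  regs=(0,12,13,15,2,11)
  step pc=1: xori  $1, $5, 14  regs=(0,5,13,15,2,11)
  step pc=2: beq  $5, $1, L9  cond=F  regs=(0,5,13,15,2,11)
  step pc=3: nor  $2, $1, $0  regs=(0,5,65530,15,2,11)
  step pc=4: nor  $4, $3, $4  regs=(0,5,65530,15,65520,11)
  step pc=5: addi  $1, $0, 0  regs=(0,0,65530,15,65520,11)
  step pc=6: nor  $5, $5, $4  regs=(0,0,65530,15,65520,4)
  step pc=7: bne  $3, $2, L10  cond=T  regs=(0,0,65530,15,65520,4)
  step pc=8: sub  $3, $2, $4  regs=(0,0,65530,10,65520,4)
  step pc=10: slti  $2, $3, 13  regs=(0,0,1,10,65520,4)
  step pc=11: slt  $5, $4, $3  regs=(0,0,1,10,65520,0)

1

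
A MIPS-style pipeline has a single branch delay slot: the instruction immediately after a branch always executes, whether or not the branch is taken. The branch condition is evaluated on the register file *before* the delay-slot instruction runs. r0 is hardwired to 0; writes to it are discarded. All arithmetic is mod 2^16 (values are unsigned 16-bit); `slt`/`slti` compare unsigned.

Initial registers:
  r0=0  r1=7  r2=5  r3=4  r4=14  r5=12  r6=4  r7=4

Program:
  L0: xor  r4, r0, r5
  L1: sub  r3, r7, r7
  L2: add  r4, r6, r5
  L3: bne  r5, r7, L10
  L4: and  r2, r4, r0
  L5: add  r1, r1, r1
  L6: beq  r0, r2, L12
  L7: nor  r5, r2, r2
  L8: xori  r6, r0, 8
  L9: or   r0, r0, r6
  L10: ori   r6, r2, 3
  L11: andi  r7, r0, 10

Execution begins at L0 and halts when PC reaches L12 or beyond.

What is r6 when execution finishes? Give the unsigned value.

3

PC=0  xor  r4, r0, r5        | r0=0 r1=7 r2=5 r3=4 r4=12 r5=12 r6=4 r7=4
PC=1  sub  r3, r7, r7        | r0=0 r1=7 r2=5 r3=0 r4=12 r5=12 r6=4 r7=4
PC=2  add  r4, r6, r5        | r0=0 r1=7 r2=5 r3=0 r4=16 r5=12 r6=4 r7=4
PC=3  bne  r5, r7, L10       | r0=0 r1=7 r2=5 r3=0 r4=16 r5=12 r6=4 r7=4  [TAKEN]
PC=4  and  r2, r4, r0        | r0=0 r1=7 r2=0 r3=0 r4=16 r5=12 r6=4 r7=4
PC=10 ori   r6, r2, 3        | r0=0 r1=7 r2=0 r3=0 r4=16 r5=12 r6=3 r7=4
PC=11 andi  r7, r0, 10       | r0=0 r1=7 r2=0 r3=0 r4=16 r5=12 r6=3 r7=0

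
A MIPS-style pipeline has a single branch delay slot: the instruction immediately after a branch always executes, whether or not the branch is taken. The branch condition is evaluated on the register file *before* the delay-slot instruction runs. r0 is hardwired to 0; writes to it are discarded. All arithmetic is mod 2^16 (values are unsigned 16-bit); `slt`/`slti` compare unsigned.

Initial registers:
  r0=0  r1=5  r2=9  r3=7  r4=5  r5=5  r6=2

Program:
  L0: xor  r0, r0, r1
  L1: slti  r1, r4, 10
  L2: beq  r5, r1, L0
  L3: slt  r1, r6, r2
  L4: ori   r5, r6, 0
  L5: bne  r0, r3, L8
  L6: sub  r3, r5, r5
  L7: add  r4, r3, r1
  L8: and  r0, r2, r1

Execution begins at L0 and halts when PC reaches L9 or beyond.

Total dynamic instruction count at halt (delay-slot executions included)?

8

  step pc=0: xor  r0, r0, r1  regs=(0,5,9,7,5,5,2)
  step pc=1: slti  r1, r4, 10  regs=(0,1,9,7,5,5,2)
  step pc=2: beq  r5, r1, L0  cond=F  regs=(0,1,9,7,5,5,2)
  step pc=3: slt  r1, r6, r2  regs=(0,1,9,7,5,5,2)
  step pc=4: ori   r5, r6, 0  regs=(0,1,9,7,5,2,2)
  step pc=5: bne  r0, r3, L8  cond=T  regs=(0,1,9,7,5,2,2)
  step pc=6: sub  r3, r5, r5  regs=(0,1,9,0,5,2,2)
  step pc=8: and  r0, r2, r1  regs=(0,1,9,0,5,2,2)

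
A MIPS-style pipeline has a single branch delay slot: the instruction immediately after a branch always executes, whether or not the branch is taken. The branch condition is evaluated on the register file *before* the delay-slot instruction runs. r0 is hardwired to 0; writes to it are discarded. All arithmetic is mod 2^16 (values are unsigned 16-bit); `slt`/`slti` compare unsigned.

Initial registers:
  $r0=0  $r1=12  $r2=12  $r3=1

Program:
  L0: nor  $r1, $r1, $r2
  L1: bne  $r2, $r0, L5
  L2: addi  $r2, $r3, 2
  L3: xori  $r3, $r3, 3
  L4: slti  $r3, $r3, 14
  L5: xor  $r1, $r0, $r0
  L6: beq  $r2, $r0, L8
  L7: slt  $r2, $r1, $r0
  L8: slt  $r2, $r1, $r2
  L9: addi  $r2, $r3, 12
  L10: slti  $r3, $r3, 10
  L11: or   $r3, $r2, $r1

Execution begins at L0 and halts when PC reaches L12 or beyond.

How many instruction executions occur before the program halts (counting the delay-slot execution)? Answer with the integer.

10

  step pc=0: nor  $r1, $r1, $r2  regs=(0,65523,12,1)
  step pc=1: bne  $r2, $r0, L5  cond=T  regs=(0,65523,12,1)
  step pc=2: addi  $r2, $r3, 2  regs=(0,65523,3,1)
  step pc=5: xor  $r1, $r0, $r0  regs=(0,0,3,1)
  step pc=6: beq  $r2, $r0, L8  cond=F  regs=(0,0,3,1)
  step pc=7: slt  $r2, $r1, $r0  regs=(0,0,0,1)
  step pc=8: slt  $r2, $r1, $r2  regs=(0,0,0,1)
  step pc=9: addi  $r2, $r3, 12  regs=(0,0,13,1)
  step pc=10: slti  $r3, $r3, 10  regs=(0,0,13,1)
  step pc=11: or   $r3, $r2, $r1  regs=(0,0,13,13)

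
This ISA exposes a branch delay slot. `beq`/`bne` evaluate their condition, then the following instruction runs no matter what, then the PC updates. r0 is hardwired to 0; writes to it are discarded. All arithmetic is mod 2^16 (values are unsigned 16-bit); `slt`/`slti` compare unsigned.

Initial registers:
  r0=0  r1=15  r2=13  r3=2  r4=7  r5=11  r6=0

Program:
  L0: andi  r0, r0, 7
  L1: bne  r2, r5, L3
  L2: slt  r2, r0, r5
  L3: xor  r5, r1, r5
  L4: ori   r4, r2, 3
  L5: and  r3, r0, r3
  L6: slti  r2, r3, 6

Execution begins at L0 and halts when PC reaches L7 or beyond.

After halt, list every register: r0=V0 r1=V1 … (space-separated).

PC=0  andi  r0, r0, 7        | r0=0 r1=15 r2=13 r3=2 r4=7 r5=11 r6=0
PC=1  bne  r2, r5, L3        | r0=0 r1=15 r2=13 r3=2 r4=7 r5=11 r6=0  [TAKEN]
PC=2  slt  r2, r0, r5        | r0=0 r1=15 r2=1 r3=2 r4=7 r5=11 r6=0
PC=3  xor  r5, r1, r5        | r0=0 r1=15 r2=1 r3=2 r4=7 r5=4 r6=0
PC=4  ori   r4, r2, 3        | r0=0 r1=15 r2=1 r3=2 r4=3 r5=4 r6=0
PC=5  and  r3, r0, r3        | r0=0 r1=15 r2=1 r3=0 r4=3 r5=4 r6=0
PC=6  slti  r2, r3, 6        | r0=0 r1=15 r2=1 r3=0 r4=3 r5=4 r6=0

r0=0 r1=15 r2=1 r3=0 r4=3 r5=4 r6=0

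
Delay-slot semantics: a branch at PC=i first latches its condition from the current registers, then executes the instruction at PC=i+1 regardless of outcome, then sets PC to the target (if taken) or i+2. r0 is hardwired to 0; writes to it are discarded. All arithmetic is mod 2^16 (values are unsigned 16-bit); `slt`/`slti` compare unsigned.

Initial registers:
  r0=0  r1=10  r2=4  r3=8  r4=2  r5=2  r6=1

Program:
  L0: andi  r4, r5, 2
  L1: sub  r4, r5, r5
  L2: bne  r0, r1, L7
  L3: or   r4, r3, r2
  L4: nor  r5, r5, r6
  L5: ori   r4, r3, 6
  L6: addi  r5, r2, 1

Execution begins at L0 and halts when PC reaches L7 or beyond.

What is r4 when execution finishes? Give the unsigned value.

12

#0 andi  r4, r5, 2 ; 0/10/4/8/2/2/1
#1 sub  r4, r5, r5 ; 0/10/4/8/0/2/1
#2 bne  r0, r1, L7 ; 0/10/4/8/0/2/1 ; →target
#3 or   r4, r3, r2 ; 0/10/4/8/12/2/1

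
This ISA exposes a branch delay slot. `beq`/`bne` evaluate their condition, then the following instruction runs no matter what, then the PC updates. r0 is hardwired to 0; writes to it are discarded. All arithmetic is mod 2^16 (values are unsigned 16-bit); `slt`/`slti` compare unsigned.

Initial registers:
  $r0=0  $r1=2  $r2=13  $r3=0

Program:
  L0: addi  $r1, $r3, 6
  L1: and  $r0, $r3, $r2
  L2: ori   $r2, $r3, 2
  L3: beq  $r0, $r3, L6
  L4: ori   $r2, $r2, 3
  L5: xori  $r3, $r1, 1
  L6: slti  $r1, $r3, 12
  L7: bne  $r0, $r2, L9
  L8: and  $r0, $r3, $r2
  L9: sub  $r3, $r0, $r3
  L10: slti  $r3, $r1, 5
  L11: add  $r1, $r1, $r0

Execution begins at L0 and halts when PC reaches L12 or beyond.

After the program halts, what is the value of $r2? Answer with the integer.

[0] addi  $r1, $r3, 6  →  {$r0:0, $r1:6, $r2:13, $r3:0}
[1] and  $r0, $r3, $r2  →  {$r0:0, $r1:6, $r2:13, $r3:0}
[2] ori   $r2, $r3, 2  →  {$r0:0, $r1:6, $r2:2, $r3:0}
[3] beq  $r0, $r3, L6  →  {$r0:0, $r1:6, $r2:2, $r3:0}  ⟨branch taken⟩
[4] ori   $r2, $r2, 3  →  {$r0:0, $r1:6, $r2:3, $r3:0}
[6] slti  $r1, $r3, 12  →  {$r0:0, $r1:1, $r2:3, $r3:0}
[7] bne  $r0, $r2, L9  →  {$r0:0, $r1:1, $r2:3, $r3:0}  ⟨branch taken⟩
[8] and  $r0, $r3, $r2  →  {$r0:0, $r1:1, $r2:3, $r3:0}
[9] sub  $r3, $r0, $r3  →  {$r0:0, $r1:1, $r2:3, $r3:0}
[10] slti  $r3, $r1, 5  →  {$r0:0, $r1:1, $r2:3, $r3:1}
[11] add  $r1, $r1, $r0  →  {$r0:0, $r1:1, $r2:3, $r3:1}

3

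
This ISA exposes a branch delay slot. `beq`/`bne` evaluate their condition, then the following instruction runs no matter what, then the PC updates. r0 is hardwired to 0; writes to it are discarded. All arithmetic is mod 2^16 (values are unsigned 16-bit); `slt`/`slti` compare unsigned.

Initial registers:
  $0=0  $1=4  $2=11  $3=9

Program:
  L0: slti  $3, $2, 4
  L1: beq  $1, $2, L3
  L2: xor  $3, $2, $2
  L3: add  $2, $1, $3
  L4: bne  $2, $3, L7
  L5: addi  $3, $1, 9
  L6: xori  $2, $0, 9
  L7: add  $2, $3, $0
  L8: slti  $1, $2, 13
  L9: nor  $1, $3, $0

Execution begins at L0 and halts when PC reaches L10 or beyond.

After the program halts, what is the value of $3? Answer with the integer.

  step pc=0: slti  $3, $2, 4  regs=(0,4,11,0)
  step pc=1: beq  $1, $2, L3  cond=F  regs=(0,4,11,0)
  step pc=2: xor  $3, $2, $2  regs=(0,4,11,0)
  step pc=3: add  $2, $1, $3  regs=(0,4,4,0)
  step pc=4: bne  $2, $3, L7  cond=T  regs=(0,4,4,0)
  step pc=5: addi  $3, $1, 9  regs=(0,4,4,13)
  step pc=7: add  $2, $3, $0  regs=(0,4,13,13)
  step pc=8: slti  $1, $2, 13  regs=(0,0,13,13)
  step pc=9: nor  $1, $3, $0  regs=(0,65522,13,13)

13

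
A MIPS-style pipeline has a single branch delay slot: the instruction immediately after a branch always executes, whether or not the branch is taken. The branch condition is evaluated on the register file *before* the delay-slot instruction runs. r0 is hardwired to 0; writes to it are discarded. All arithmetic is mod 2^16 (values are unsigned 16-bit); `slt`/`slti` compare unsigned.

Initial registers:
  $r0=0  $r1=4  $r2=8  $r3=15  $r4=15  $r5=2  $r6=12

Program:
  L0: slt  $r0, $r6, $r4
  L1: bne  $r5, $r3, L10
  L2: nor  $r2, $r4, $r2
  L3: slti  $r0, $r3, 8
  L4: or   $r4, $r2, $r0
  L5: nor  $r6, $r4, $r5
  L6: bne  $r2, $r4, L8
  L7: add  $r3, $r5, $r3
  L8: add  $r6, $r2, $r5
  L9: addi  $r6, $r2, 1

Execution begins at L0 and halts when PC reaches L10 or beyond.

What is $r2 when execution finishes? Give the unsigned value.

65520

PC=0  slt  $r0, $r6, $r4     | $r0=0 $r1=4 $r2=8 $r3=15 $r4=15 $r5=2 $r6=12
PC=1  bne  $r5, $r3, L10     | $r0=0 $r1=4 $r2=8 $r3=15 $r4=15 $r5=2 $r6=12  [TAKEN]
PC=2  nor  $r2, $r4, $r2     | $r0=0 $r1=4 $r2=65520 $r3=15 $r4=15 $r5=2 $r6=12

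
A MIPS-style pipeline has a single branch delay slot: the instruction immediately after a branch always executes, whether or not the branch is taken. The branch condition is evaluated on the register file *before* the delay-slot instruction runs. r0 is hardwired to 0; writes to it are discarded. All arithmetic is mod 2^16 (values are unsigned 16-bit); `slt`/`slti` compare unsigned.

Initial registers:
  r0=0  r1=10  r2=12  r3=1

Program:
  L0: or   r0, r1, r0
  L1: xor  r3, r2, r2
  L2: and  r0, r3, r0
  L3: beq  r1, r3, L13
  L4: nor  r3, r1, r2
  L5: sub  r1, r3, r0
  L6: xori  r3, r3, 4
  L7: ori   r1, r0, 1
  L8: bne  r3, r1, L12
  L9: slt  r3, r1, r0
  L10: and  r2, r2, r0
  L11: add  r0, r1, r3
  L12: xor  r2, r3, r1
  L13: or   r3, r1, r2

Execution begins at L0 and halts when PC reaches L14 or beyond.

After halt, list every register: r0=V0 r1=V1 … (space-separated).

  step pc=0: or   r0, r1, r0  regs=(0,10,12,1)
  step pc=1: xor  r3, r2, r2  regs=(0,10,12,0)
  step pc=2: and  r0, r3, r0  regs=(0,10,12,0)
  step pc=3: beq  r1, r3, L13  cond=F  regs=(0,10,12,0)
  step pc=4: nor  r3, r1, r2  regs=(0,10,12,65521)
  step pc=5: sub  r1, r3, r0  regs=(0,65521,12,65521)
  step pc=6: xori  r3, r3, 4  regs=(0,65521,12,65525)
  step pc=7: ori   r1, r0, 1  regs=(0,1,12,65525)
  step pc=8: bne  r3, r1, L12  cond=T  regs=(0,1,12,65525)
  step pc=9: slt  r3, r1, r0  regs=(0,1,12,0)
  step pc=12: xor  r2, r3, r1  regs=(0,1,1,0)
  step pc=13: or   r3, r1, r2  regs=(0,1,1,1)

r0=0 r1=1 r2=1 r3=1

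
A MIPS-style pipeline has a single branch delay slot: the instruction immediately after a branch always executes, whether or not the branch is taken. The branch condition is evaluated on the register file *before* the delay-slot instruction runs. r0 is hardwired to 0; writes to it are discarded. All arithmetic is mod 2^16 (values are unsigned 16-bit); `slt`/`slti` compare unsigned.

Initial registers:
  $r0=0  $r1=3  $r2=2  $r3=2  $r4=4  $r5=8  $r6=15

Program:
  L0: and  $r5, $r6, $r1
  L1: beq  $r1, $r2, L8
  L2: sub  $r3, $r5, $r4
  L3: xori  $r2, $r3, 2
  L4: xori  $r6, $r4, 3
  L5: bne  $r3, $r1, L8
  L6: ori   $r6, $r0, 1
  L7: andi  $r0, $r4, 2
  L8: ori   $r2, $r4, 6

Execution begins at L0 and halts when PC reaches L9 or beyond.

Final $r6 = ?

PC=0  and  $r5, $r6, $r1     | $r0=0 $r1=3 $r2=2 $r3=2 $r4=4 $r5=3 $r6=15
PC=1  beq  $r1, $r2, L8      | $r0=0 $r1=3 $r2=2 $r3=2 $r4=4 $r5=3 $r6=15  [not taken]
PC=2  sub  $r3, $r5, $r4     | $r0=0 $r1=3 $r2=2 $r3=65535 $r4=4 $r5=3 $r6=15
PC=3  xori  $r2, $r3, 2      | $r0=0 $r1=3 $r2=65533 $r3=65535 $r4=4 $r5=3 $r6=15
PC=4  xori  $r6, $r4, 3      | $r0=0 $r1=3 $r2=65533 $r3=65535 $r4=4 $r5=3 $r6=7
PC=5  bne  $r3, $r1, L8      | $r0=0 $r1=3 $r2=65533 $r3=65535 $r4=4 $r5=3 $r6=7  [TAKEN]
PC=6  ori   $r6, $r0, 1      | $r0=0 $r1=3 $r2=65533 $r3=65535 $r4=4 $r5=3 $r6=1
PC=8  ori   $r2, $r4, 6      | $r0=0 $r1=3 $r2=6 $r3=65535 $r4=4 $r5=3 $r6=1

1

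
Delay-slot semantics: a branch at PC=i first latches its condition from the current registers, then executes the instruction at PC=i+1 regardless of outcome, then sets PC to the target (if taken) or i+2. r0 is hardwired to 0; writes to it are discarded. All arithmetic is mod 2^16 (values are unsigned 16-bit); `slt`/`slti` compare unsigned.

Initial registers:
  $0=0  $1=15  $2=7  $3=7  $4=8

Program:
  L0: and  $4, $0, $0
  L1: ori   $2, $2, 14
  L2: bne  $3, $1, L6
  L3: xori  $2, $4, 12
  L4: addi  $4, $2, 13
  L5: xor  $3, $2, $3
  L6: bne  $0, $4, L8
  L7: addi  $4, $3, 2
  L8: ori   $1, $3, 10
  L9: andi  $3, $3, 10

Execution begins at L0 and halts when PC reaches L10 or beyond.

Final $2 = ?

#0 and  $4, $0, $0 ; 0/15/7/7/0
#1 ori   $2, $2, 14 ; 0/15/15/7/0
#2 bne  $3, $1, L6 ; 0/15/15/7/0 ; →target
#3 xori  $2, $4, 12 ; 0/15/12/7/0
#6 bne  $0, $4, L8 ; 0/15/12/7/0 ; →fallthru
#7 addi  $4, $3, 2 ; 0/15/12/7/9
#8 ori   $1, $3, 10 ; 0/15/12/7/9
#9 andi  $3, $3, 10 ; 0/15/12/2/9

12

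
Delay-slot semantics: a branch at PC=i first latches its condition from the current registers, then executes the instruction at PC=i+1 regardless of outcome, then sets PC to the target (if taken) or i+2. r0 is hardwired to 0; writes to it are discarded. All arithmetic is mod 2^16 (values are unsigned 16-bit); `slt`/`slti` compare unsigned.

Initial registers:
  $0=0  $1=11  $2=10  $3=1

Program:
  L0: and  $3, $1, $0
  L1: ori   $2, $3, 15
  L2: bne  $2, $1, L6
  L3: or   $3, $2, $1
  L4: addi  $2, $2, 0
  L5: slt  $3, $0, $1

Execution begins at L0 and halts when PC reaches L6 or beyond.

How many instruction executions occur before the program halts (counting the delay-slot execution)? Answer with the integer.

[0] and  $3, $1, $0  →  {$0:0, $1:11, $2:10, $3:0}
[1] ori   $2, $3, 15  →  {$0:0, $1:11, $2:15, $3:0}
[2] bne  $2, $1, L6  →  {$0:0, $1:11, $2:15, $3:0}  ⟨branch taken⟩
[3] or   $3, $2, $1  →  {$0:0, $1:11, $2:15, $3:15}

4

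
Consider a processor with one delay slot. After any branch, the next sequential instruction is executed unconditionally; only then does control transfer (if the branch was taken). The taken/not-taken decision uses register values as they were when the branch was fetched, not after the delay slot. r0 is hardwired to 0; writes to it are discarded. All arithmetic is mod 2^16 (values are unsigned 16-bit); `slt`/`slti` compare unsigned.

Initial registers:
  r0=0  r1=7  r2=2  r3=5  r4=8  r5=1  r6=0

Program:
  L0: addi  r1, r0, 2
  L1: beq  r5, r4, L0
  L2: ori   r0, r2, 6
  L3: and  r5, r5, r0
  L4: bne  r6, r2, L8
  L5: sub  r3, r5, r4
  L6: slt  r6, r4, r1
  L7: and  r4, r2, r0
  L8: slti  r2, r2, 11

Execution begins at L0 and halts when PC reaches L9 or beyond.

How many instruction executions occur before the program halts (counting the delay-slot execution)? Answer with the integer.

7

PC=0  addi  r1, r0, 2        | r0=0 r1=2 r2=2 r3=5 r4=8 r5=1 r6=0
PC=1  beq  r5, r4, L0        | r0=0 r1=2 r2=2 r3=5 r4=8 r5=1 r6=0  [not taken]
PC=2  ori   r0, r2, 6        | r0=0 r1=2 r2=2 r3=5 r4=8 r5=1 r6=0
PC=3  and  r5, r5, r0        | r0=0 r1=2 r2=2 r3=5 r4=8 r5=0 r6=0
PC=4  bne  r6, r2, L8        | r0=0 r1=2 r2=2 r3=5 r4=8 r5=0 r6=0  [TAKEN]
PC=5  sub  r3, r5, r4        | r0=0 r1=2 r2=2 r3=65528 r4=8 r5=0 r6=0
PC=8  slti  r2, r2, 11       | r0=0 r1=2 r2=1 r3=65528 r4=8 r5=0 r6=0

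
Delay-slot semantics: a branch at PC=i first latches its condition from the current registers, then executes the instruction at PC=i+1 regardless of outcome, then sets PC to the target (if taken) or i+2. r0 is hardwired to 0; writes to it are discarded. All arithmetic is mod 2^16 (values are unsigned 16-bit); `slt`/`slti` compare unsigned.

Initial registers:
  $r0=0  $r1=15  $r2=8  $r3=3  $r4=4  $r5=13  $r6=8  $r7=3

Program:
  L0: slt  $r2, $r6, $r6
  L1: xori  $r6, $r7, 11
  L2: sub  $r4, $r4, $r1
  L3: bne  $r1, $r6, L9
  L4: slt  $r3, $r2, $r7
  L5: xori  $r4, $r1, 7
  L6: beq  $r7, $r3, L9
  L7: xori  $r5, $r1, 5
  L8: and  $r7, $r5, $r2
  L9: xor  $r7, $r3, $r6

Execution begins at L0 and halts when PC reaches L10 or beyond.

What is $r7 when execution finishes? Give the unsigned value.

PC=0  slt  $r2, $r6, $r6     | $r0=0 $r1=15 $r2=0 $r3=3 $r4=4 $r5=13 $r6=8 $r7=3
PC=1  xori  $r6, $r7, 11     | $r0=0 $r1=15 $r2=0 $r3=3 $r4=4 $r5=13 $r6=8 $r7=3
PC=2  sub  $r4, $r4, $r1     | $r0=0 $r1=15 $r2=0 $r3=3 $r4=65525 $r5=13 $r6=8 $r7=3
PC=3  bne  $r1, $r6, L9      | $r0=0 $r1=15 $r2=0 $r3=3 $r4=65525 $r5=13 $r6=8 $r7=3  [TAKEN]
PC=4  slt  $r3, $r2, $r7     | $r0=0 $r1=15 $r2=0 $r3=1 $r4=65525 $r5=13 $r6=8 $r7=3
PC=9  xor  $r7, $r3, $r6     | $r0=0 $r1=15 $r2=0 $r3=1 $r4=65525 $r5=13 $r6=8 $r7=9

9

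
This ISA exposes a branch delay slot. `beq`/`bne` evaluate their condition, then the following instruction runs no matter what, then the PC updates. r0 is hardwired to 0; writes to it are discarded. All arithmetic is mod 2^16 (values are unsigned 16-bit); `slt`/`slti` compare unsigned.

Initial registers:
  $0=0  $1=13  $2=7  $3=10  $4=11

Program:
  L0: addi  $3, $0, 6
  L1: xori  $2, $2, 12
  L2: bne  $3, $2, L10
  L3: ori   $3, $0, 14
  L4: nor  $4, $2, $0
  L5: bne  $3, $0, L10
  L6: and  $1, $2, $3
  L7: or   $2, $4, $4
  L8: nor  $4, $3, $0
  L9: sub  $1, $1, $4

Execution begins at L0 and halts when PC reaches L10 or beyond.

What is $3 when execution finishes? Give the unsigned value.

#0 addi  $3, $0, 6 ; 0/13/7/6/11
#1 xori  $2, $2, 12 ; 0/13/11/6/11
#2 bne  $3, $2, L10 ; 0/13/11/6/11 ; →target
#3 ori   $3, $0, 14 ; 0/13/11/14/11

14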